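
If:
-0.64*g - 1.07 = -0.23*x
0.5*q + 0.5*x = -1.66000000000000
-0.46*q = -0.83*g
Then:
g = -1.74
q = -3.14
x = -0.18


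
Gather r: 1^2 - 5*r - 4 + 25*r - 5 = 20*r - 8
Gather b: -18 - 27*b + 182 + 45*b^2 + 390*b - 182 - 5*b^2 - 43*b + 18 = 40*b^2 + 320*b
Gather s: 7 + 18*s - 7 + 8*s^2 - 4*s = 8*s^2 + 14*s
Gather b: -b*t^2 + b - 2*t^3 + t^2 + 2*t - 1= b*(1 - t^2) - 2*t^3 + t^2 + 2*t - 1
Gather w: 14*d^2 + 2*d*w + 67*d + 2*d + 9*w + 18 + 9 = 14*d^2 + 69*d + w*(2*d + 9) + 27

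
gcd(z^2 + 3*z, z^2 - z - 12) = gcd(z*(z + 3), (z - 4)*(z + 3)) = z + 3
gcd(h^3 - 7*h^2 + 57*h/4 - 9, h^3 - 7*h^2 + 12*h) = h - 4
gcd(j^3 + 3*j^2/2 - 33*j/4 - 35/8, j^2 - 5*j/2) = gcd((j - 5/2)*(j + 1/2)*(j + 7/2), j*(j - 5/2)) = j - 5/2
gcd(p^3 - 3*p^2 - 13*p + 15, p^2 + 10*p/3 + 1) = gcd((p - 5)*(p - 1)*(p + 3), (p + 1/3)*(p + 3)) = p + 3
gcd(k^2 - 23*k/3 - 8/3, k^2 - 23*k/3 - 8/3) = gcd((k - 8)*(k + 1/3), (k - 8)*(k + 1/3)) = k^2 - 23*k/3 - 8/3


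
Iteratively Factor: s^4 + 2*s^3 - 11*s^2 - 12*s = (s - 3)*(s^3 + 5*s^2 + 4*s) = (s - 3)*(s + 1)*(s^2 + 4*s) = (s - 3)*(s + 1)*(s + 4)*(s)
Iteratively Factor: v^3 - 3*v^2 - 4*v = (v - 4)*(v^2 + v) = v*(v - 4)*(v + 1)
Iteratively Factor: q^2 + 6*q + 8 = (q + 4)*(q + 2)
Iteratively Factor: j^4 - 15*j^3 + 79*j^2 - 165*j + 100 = (j - 4)*(j^3 - 11*j^2 + 35*j - 25) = (j - 5)*(j - 4)*(j^2 - 6*j + 5) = (j - 5)*(j - 4)*(j - 1)*(j - 5)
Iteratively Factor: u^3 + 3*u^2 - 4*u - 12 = (u + 2)*(u^2 + u - 6) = (u + 2)*(u + 3)*(u - 2)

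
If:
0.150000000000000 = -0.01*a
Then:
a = -15.00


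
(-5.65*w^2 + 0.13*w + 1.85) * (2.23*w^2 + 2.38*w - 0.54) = -12.5995*w^4 - 13.1571*w^3 + 7.4859*w^2 + 4.3328*w - 0.999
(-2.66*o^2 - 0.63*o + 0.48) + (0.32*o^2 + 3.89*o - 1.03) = -2.34*o^2 + 3.26*o - 0.55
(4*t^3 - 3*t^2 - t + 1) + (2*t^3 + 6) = 6*t^3 - 3*t^2 - t + 7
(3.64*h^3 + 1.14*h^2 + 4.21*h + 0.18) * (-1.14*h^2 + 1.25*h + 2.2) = -4.1496*h^5 + 3.2504*h^4 + 4.6336*h^3 + 7.5653*h^2 + 9.487*h + 0.396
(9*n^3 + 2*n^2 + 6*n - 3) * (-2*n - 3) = -18*n^4 - 31*n^3 - 18*n^2 - 12*n + 9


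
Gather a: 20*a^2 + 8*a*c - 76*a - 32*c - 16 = 20*a^2 + a*(8*c - 76) - 32*c - 16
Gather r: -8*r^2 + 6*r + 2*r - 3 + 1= -8*r^2 + 8*r - 2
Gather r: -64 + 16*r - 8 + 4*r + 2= 20*r - 70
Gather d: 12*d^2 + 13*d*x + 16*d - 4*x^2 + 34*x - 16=12*d^2 + d*(13*x + 16) - 4*x^2 + 34*x - 16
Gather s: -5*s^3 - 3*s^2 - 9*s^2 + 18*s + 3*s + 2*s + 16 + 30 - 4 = -5*s^3 - 12*s^2 + 23*s + 42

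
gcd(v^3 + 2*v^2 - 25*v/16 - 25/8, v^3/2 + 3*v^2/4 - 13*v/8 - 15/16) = 1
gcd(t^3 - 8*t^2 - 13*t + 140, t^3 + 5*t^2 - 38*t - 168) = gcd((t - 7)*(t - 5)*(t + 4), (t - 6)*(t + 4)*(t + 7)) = t + 4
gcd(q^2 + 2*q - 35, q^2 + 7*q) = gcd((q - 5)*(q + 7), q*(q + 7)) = q + 7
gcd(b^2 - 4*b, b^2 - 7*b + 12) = b - 4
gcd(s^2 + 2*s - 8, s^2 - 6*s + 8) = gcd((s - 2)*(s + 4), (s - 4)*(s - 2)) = s - 2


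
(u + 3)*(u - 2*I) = u^2 + 3*u - 2*I*u - 6*I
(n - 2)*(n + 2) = n^2 - 4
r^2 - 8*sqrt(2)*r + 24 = (r - 6*sqrt(2))*(r - 2*sqrt(2))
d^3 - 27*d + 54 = (d - 3)^2*(d + 6)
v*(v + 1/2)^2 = v^3 + v^2 + v/4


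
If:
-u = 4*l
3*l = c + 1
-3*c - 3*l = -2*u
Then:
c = -11/20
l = 3/20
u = -3/5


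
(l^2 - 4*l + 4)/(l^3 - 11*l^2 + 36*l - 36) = (l - 2)/(l^2 - 9*l + 18)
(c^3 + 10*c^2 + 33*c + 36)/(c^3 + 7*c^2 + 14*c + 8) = (c^2 + 6*c + 9)/(c^2 + 3*c + 2)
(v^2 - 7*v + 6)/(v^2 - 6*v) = (v - 1)/v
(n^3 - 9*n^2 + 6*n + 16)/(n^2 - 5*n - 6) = (n^2 - 10*n + 16)/(n - 6)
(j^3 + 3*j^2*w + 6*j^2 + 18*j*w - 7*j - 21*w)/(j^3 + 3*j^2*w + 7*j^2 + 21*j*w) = (j - 1)/j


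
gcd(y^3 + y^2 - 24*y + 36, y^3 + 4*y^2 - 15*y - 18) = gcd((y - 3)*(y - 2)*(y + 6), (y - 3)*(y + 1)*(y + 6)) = y^2 + 3*y - 18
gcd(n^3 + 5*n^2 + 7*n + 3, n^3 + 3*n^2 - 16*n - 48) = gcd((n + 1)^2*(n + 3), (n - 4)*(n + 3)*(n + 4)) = n + 3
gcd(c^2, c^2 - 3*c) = c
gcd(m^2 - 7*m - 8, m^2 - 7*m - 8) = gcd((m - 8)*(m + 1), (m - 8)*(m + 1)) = m^2 - 7*m - 8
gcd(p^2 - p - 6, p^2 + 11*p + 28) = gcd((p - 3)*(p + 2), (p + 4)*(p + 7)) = 1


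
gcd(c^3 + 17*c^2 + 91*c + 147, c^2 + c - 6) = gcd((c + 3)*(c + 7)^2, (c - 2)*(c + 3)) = c + 3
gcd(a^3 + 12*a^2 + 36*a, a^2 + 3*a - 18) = a + 6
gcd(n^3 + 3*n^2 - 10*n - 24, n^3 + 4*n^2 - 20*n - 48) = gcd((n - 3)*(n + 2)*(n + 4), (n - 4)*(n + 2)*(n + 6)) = n + 2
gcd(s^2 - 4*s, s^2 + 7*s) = s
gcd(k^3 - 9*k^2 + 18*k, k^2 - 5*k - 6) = k - 6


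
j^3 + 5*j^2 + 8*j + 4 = (j + 1)*(j + 2)^2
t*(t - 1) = t^2 - t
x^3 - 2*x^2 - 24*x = x*(x - 6)*(x + 4)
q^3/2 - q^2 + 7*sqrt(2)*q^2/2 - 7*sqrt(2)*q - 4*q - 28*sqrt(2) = (q/2 + 1)*(q - 4)*(q + 7*sqrt(2))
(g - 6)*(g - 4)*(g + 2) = g^3 - 8*g^2 + 4*g + 48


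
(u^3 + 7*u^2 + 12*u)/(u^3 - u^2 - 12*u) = (u + 4)/(u - 4)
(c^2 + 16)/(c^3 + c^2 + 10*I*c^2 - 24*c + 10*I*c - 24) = (c - 4*I)/(c^2 + c*(1 + 6*I) + 6*I)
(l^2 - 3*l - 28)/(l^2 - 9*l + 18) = (l^2 - 3*l - 28)/(l^2 - 9*l + 18)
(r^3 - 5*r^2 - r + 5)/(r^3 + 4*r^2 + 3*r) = (r^2 - 6*r + 5)/(r*(r + 3))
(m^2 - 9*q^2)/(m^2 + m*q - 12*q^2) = (m + 3*q)/(m + 4*q)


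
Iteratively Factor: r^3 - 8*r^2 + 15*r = (r)*(r^2 - 8*r + 15) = r*(r - 5)*(r - 3)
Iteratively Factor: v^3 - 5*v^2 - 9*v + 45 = (v - 3)*(v^2 - 2*v - 15) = (v - 3)*(v + 3)*(v - 5)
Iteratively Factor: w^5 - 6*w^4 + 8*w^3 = (w)*(w^4 - 6*w^3 + 8*w^2) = w^2*(w^3 - 6*w^2 + 8*w) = w^3*(w^2 - 6*w + 8) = w^3*(w - 4)*(w - 2)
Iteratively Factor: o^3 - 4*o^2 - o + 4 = (o - 4)*(o^2 - 1) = (o - 4)*(o + 1)*(o - 1)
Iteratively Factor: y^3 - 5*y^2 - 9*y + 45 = (y + 3)*(y^2 - 8*y + 15) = (y - 3)*(y + 3)*(y - 5)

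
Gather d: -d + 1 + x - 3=-d + x - 2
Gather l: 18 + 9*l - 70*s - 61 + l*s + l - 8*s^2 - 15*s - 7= l*(s + 10) - 8*s^2 - 85*s - 50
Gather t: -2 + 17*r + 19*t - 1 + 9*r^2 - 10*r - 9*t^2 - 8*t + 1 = 9*r^2 + 7*r - 9*t^2 + 11*t - 2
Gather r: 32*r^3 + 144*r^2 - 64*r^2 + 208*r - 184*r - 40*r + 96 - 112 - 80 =32*r^3 + 80*r^2 - 16*r - 96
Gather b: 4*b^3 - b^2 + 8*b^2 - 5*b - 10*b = 4*b^3 + 7*b^2 - 15*b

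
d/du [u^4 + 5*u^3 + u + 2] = 4*u^3 + 15*u^2 + 1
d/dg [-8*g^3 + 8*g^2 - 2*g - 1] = -24*g^2 + 16*g - 2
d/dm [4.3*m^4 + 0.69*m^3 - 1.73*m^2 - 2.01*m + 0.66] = 17.2*m^3 + 2.07*m^2 - 3.46*m - 2.01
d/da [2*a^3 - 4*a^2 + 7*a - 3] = 6*a^2 - 8*a + 7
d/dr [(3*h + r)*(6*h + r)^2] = 3*(4*h + r)*(6*h + r)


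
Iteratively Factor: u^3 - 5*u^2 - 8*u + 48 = (u + 3)*(u^2 - 8*u + 16) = (u - 4)*(u + 3)*(u - 4)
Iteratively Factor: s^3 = (s)*(s^2) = s^2*(s)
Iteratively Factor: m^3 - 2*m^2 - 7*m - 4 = (m + 1)*(m^2 - 3*m - 4) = (m + 1)^2*(m - 4)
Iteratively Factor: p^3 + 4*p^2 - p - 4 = (p - 1)*(p^2 + 5*p + 4) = (p - 1)*(p + 4)*(p + 1)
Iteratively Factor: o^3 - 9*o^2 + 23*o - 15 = (o - 1)*(o^2 - 8*o + 15) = (o - 3)*(o - 1)*(o - 5)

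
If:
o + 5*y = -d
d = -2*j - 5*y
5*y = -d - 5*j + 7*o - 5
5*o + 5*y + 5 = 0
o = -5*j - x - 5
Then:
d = 95/11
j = 5/11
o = 10/11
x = -90/11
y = -21/11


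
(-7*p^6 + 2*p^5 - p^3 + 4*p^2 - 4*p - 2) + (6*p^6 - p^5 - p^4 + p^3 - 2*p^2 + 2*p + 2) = -p^6 + p^5 - p^4 + 2*p^2 - 2*p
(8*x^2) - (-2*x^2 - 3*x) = 10*x^2 + 3*x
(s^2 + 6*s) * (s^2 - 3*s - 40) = s^4 + 3*s^3 - 58*s^2 - 240*s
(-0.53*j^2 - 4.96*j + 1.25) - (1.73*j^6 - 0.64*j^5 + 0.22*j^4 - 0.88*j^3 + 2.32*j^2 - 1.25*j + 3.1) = -1.73*j^6 + 0.64*j^5 - 0.22*j^4 + 0.88*j^3 - 2.85*j^2 - 3.71*j - 1.85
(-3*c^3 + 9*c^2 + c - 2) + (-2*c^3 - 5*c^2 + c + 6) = -5*c^3 + 4*c^2 + 2*c + 4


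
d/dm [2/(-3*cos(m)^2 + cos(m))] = 2*(sin(m)/cos(m)^2 - 6*tan(m))/(3*cos(m) - 1)^2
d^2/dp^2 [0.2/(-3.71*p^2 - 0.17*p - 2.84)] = (5.50564*p^2 + 0.25228*p - 0.2*(7.42*p + 0.17)*(14.84*p + 0.34) + 4.21456)/(3.71*p^2 + 0.17*p + 2.84)^3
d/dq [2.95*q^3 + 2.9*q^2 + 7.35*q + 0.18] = 8.85*q^2 + 5.8*q + 7.35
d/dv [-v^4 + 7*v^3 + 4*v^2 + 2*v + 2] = -4*v^3 + 21*v^2 + 8*v + 2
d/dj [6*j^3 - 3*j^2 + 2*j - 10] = 18*j^2 - 6*j + 2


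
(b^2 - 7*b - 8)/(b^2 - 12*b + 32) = (b + 1)/(b - 4)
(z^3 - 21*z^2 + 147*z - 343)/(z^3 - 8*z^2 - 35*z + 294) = (z - 7)/(z + 6)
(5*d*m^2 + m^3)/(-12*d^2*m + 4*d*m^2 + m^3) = m*(5*d + m)/(-12*d^2 + 4*d*m + m^2)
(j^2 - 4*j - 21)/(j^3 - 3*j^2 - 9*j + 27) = (j - 7)/(j^2 - 6*j + 9)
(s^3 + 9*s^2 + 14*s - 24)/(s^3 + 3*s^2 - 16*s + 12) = (s + 4)/(s - 2)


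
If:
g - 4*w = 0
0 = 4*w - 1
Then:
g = 1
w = 1/4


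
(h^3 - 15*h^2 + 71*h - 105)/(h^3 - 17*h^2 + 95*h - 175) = (h - 3)/(h - 5)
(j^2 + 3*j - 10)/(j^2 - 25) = (j - 2)/(j - 5)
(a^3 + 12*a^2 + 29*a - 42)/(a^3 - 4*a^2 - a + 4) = (a^2 + 13*a + 42)/(a^2 - 3*a - 4)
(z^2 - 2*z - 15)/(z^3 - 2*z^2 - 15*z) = 1/z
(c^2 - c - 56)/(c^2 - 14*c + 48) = (c + 7)/(c - 6)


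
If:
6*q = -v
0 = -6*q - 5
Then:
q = -5/6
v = 5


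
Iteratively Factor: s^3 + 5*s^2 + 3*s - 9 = (s - 1)*(s^2 + 6*s + 9) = (s - 1)*(s + 3)*(s + 3)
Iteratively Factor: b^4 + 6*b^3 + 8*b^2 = (b + 2)*(b^3 + 4*b^2) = b*(b + 2)*(b^2 + 4*b) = b^2*(b + 2)*(b + 4)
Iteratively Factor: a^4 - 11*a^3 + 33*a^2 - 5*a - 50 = (a + 1)*(a^3 - 12*a^2 + 45*a - 50) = (a - 5)*(a + 1)*(a^2 - 7*a + 10) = (a - 5)^2*(a + 1)*(a - 2)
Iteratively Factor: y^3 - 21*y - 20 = (y - 5)*(y^2 + 5*y + 4) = (y - 5)*(y + 4)*(y + 1)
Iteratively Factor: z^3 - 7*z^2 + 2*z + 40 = (z + 2)*(z^2 - 9*z + 20) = (z - 5)*(z + 2)*(z - 4)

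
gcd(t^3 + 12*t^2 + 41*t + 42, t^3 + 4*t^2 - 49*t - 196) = t + 7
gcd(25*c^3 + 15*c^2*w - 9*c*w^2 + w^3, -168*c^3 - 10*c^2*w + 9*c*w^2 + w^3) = 1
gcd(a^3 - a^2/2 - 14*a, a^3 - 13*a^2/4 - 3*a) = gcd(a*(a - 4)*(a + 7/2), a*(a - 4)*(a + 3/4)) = a^2 - 4*a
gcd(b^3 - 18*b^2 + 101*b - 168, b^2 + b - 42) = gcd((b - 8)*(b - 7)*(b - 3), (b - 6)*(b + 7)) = 1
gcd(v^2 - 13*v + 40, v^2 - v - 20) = v - 5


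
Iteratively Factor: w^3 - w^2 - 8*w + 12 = (w - 2)*(w^2 + w - 6) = (w - 2)*(w + 3)*(w - 2)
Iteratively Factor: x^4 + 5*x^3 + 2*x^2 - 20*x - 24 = (x + 2)*(x^3 + 3*x^2 - 4*x - 12) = (x - 2)*(x + 2)*(x^2 + 5*x + 6) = (x - 2)*(x + 2)*(x + 3)*(x + 2)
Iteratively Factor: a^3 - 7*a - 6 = (a + 2)*(a^2 - 2*a - 3) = (a + 1)*(a + 2)*(a - 3)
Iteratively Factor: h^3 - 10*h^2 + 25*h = (h - 5)*(h^2 - 5*h) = h*(h - 5)*(h - 5)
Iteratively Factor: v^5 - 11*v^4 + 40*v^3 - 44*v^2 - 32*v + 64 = (v - 2)*(v^4 - 9*v^3 + 22*v^2 - 32) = (v - 4)*(v - 2)*(v^3 - 5*v^2 + 2*v + 8) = (v - 4)*(v - 2)^2*(v^2 - 3*v - 4) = (v - 4)^2*(v - 2)^2*(v + 1)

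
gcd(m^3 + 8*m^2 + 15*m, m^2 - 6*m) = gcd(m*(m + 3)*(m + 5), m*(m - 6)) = m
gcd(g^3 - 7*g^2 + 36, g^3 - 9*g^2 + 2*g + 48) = g^2 - g - 6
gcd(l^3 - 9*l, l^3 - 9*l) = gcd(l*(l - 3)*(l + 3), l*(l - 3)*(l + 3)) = l^3 - 9*l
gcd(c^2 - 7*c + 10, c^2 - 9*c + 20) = c - 5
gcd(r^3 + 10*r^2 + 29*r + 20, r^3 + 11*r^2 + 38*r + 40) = r^2 + 9*r + 20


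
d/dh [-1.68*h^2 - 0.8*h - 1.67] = -3.36*h - 0.8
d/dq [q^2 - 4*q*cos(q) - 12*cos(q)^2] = 4*q*sin(q) + 2*q + 12*sin(2*q) - 4*cos(q)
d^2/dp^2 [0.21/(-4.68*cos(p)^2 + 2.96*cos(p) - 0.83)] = (18.398016*(1 - cos(p)^2)^2 - 8.727264*cos(p)^3 + 7.77604799999999*cos(p)^2 + 17.970456*cos(p) - 20.44644)/(4.68*cos(p)^2 - 2.96*cos(p) + 0.83)^3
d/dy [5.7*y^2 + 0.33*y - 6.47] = 11.4*y + 0.33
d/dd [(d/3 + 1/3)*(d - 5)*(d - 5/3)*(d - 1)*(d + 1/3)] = 5*d^4/3 - 76*d^3/9 + 46*d^2/9 + 164*d/27 - 55/27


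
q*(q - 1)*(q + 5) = q^3 + 4*q^2 - 5*q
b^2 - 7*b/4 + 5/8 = (b - 5/4)*(b - 1/2)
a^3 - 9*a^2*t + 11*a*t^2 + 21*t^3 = (a - 7*t)*(a - 3*t)*(a + t)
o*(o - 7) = o^2 - 7*o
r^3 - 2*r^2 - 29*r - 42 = (r - 7)*(r + 2)*(r + 3)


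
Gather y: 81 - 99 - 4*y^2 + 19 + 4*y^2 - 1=0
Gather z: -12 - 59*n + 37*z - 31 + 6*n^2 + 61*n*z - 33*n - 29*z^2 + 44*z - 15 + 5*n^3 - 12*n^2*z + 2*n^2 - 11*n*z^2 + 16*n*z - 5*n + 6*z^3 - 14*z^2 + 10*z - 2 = 5*n^3 + 8*n^2 - 97*n + 6*z^3 + z^2*(-11*n - 43) + z*(-12*n^2 + 77*n + 91) - 60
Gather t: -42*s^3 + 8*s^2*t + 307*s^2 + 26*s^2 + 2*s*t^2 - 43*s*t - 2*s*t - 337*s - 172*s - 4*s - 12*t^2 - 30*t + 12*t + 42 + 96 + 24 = -42*s^3 + 333*s^2 - 513*s + t^2*(2*s - 12) + t*(8*s^2 - 45*s - 18) + 162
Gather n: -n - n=-2*n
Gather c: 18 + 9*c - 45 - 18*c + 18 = -9*c - 9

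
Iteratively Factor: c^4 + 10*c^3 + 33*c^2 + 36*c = (c + 3)*(c^3 + 7*c^2 + 12*c) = (c + 3)^2*(c^2 + 4*c) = c*(c + 3)^2*(c + 4)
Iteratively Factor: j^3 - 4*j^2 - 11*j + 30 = (j + 3)*(j^2 - 7*j + 10) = (j - 2)*(j + 3)*(j - 5)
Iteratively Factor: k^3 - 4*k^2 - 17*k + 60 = (k + 4)*(k^2 - 8*k + 15) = (k - 5)*(k + 4)*(k - 3)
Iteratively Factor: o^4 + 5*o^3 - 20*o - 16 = (o + 2)*(o^3 + 3*o^2 - 6*o - 8) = (o + 1)*(o + 2)*(o^2 + 2*o - 8) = (o - 2)*(o + 1)*(o + 2)*(o + 4)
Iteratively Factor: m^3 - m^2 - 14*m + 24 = (m - 3)*(m^2 + 2*m - 8) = (m - 3)*(m - 2)*(m + 4)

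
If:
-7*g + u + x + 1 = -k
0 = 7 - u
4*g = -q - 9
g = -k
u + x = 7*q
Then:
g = -31/18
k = 31/18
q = -19/9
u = 7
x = -196/9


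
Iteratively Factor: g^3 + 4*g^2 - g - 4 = (g + 1)*(g^2 + 3*g - 4) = (g - 1)*(g + 1)*(g + 4)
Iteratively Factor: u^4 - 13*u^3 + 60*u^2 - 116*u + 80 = (u - 2)*(u^3 - 11*u^2 + 38*u - 40) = (u - 5)*(u - 2)*(u^2 - 6*u + 8) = (u - 5)*(u - 2)^2*(u - 4)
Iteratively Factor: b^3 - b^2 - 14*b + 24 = (b + 4)*(b^2 - 5*b + 6) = (b - 2)*(b + 4)*(b - 3)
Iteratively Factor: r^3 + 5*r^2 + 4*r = (r)*(r^2 + 5*r + 4) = r*(r + 4)*(r + 1)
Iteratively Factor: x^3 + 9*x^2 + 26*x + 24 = (x + 2)*(x^2 + 7*x + 12) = (x + 2)*(x + 4)*(x + 3)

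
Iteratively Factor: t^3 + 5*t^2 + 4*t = (t)*(t^2 + 5*t + 4) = t*(t + 4)*(t + 1)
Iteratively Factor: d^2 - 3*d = (d - 3)*(d)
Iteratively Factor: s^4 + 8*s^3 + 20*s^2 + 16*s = (s)*(s^3 + 8*s^2 + 20*s + 16) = s*(s + 4)*(s^2 + 4*s + 4) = s*(s + 2)*(s + 4)*(s + 2)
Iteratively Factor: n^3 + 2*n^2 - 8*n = (n - 2)*(n^2 + 4*n) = n*(n - 2)*(n + 4)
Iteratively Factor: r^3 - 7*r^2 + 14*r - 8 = (r - 1)*(r^2 - 6*r + 8) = (r - 4)*(r - 1)*(r - 2)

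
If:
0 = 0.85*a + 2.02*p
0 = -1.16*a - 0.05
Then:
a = -0.04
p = 0.02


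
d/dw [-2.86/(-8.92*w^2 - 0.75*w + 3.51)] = (-51.0224*w - 2.145)/(8.92*w^2 + 0.75*w - 3.51)^2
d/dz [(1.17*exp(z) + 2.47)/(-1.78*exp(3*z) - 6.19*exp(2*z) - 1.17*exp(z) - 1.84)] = (4.1652*exp(3*z) + 20.4321*exp(2*z) + 30.5786*exp(z) + 0.7371)*exp(z)/(3.1684*exp(6*z) + 22.0364*exp(5*z) + 42.4813*exp(4*z) + 21.035*exp(3*z) + 24.1481*exp(2*z) + 4.3056*exp(z) + 3.3856)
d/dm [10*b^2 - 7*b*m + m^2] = -7*b + 2*m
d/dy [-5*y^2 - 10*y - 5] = -10*y - 10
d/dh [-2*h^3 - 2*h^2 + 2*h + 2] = -6*h^2 - 4*h + 2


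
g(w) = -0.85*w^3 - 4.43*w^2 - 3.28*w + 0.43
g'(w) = -2.55*w^2 - 8.86*w - 3.28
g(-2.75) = -6.37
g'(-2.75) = 1.80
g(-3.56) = -5.69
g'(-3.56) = -4.06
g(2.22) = -37.98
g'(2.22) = -35.52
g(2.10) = -33.87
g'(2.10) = -33.13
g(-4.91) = 10.35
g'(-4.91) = -21.25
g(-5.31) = 20.20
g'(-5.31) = -28.13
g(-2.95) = -6.62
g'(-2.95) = 0.67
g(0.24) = -0.62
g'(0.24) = -5.55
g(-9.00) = 290.77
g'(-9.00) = -130.09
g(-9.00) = 290.77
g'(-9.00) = -130.09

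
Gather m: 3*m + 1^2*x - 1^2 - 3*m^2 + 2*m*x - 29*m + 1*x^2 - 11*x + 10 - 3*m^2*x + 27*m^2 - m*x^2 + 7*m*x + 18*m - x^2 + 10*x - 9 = m^2*(24 - 3*x) + m*(-x^2 + 9*x - 8)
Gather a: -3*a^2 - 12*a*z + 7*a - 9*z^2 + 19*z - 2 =-3*a^2 + a*(7 - 12*z) - 9*z^2 + 19*z - 2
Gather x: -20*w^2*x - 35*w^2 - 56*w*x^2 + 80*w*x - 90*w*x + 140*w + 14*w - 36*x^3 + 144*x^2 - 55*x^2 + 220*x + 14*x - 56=-35*w^2 + 154*w - 36*x^3 + x^2*(89 - 56*w) + x*(-20*w^2 - 10*w + 234) - 56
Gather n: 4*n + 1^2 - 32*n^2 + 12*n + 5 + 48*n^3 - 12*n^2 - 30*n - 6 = 48*n^3 - 44*n^2 - 14*n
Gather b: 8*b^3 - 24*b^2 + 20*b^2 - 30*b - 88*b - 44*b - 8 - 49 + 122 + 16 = 8*b^3 - 4*b^2 - 162*b + 81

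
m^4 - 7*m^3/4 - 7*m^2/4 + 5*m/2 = m*(m - 2)*(m - 1)*(m + 5/4)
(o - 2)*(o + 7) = o^2 + 5*o - 14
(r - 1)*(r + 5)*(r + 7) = r^3 + 11*r^2 + 23*r - 35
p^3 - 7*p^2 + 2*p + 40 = (p - 5)*(p - 4)*(p + 2)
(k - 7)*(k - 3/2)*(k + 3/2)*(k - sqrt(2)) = k^4 - 7*k^3 - sqrt(2)*k^3 - 9*k^2/4 + 7*sqrt(2)*k^2 + 9*sqrt(2)*k/4 + 63*k/4 - 63*sqrt(2)/4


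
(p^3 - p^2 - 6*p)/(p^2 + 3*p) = (p^2 - p - 6)/(p + 3)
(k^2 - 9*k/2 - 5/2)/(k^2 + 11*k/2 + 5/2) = (k - 5)/(k + 5)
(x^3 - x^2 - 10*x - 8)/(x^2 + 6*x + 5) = (x^2 - 2*x - 8)/(x + 5)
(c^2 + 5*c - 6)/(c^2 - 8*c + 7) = (c + 6)/(c - 7)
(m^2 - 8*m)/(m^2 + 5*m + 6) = m*(m - 8)/(m^2 + 5*m + 6)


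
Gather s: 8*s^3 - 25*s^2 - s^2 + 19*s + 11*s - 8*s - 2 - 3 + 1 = 8*s^3 - 26*s^2 + 22*s - 4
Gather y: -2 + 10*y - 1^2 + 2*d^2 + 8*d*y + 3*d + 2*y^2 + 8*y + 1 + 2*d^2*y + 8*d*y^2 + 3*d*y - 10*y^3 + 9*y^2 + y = 2*d^2 + 3*d - 10*y^3 + y^2*(8*d + 11) + y*(2*d^2 + 11*d + 19) - 2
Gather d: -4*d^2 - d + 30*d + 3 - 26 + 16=-4*d^2 + 29*d - 7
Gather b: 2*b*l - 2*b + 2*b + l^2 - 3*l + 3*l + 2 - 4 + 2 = 2*b*l + l^2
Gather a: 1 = 1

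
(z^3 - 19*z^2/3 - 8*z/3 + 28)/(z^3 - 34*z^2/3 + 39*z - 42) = (z + 2)/(z - 3)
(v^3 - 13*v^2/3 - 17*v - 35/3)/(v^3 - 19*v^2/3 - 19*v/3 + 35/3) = (v + 1)/(v - 1)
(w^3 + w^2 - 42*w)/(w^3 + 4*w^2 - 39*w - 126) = w/(w + 3)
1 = 1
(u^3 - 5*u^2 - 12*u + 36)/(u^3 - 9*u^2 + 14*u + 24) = (u^2 + u - 6)/(u^2 - 3*u - 4)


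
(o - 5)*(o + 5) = o^2 - 25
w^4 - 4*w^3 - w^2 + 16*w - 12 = (w - 3)*(w - 2)*(w - 1)*(w + 2)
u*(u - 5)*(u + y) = u^3 + u^2*y - 5*u^2 - 5*u*y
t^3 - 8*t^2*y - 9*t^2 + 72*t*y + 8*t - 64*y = (t - 8)*(t - 1)*(t - 8*y)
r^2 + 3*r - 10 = (r - 2)*(r + 5)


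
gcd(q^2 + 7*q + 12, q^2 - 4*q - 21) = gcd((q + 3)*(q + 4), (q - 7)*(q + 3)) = q + 3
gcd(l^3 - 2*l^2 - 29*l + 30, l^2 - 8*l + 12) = l - 6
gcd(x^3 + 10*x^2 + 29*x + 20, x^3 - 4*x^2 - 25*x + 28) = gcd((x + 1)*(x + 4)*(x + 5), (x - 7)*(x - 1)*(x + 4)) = x + 4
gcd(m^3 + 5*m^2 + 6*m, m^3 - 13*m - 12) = m + 3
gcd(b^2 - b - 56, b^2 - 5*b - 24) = b - 8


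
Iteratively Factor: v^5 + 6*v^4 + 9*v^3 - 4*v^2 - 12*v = (v + 3)*(v^4 + 3*v^3 - 4*v) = (v - 1)*(v + 3)*(v^3 + 4*v^2 + 4*v) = (v - 1)*(v + 2)*(v + 3)*(v^2 + 2*v) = (v - 1)*(v + 2)^2*(v + 3)*(v)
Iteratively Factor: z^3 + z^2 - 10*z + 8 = (z + 4)*(z^2 - 3*z + 2) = (z - 2)*(z + 4)*(z - 1)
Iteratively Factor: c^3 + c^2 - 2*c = (c)*(c^2 + c - 2) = c*(c + 2)*(c - 1)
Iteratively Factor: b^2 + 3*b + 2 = (b + 2)*(b + 1)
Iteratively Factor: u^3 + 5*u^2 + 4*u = (u + 4)*(u^2 + u) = u*(u + 4)*(u + 1)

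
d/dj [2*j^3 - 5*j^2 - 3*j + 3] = 6*j^2 - 10*j - 3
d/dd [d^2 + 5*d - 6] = 2*d + 5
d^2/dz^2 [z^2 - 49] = 2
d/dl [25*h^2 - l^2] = -2*l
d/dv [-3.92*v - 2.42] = -3.92000000000000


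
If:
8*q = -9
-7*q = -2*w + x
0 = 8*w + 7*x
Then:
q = -9/8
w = -441/176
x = 63/22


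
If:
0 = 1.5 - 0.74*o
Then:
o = 2.03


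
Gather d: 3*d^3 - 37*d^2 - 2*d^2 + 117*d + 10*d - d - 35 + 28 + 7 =3*d^3 - 39*d^2 + 126*d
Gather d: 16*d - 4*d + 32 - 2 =12*d + 30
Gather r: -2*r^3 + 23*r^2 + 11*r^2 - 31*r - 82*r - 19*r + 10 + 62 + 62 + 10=-2*r^3 + 34*r^2 - 132*r + 144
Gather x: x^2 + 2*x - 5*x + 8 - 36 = x^2 - 3*x - 28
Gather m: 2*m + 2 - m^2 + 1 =-m^2 + 2*m + 3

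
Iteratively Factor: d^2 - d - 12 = (d - 4)*(d + 3)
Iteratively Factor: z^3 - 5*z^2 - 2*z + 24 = (z - 3)*(z^2 - 2*z - 8) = (z - 3)*(z + 2)*(z - 4)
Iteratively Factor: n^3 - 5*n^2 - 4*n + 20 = (n + 2)*(n^2 - 7*n + 10) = (n - 5)*(n + 2)*(n - 2)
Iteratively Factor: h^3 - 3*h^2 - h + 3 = (h - 1)*(h^2 - 2*h - 3) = (h - 3)*(h - 1)*(h + 1)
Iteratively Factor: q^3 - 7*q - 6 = (q + 2)*(q^2 - 2*q - 3) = (q + 1)*(q + 2)*(q - 3)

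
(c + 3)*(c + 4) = c^2 + 7*c + 12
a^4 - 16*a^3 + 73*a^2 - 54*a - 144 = (a - 8)*(a - 6)*(a - 3)*(a + 1)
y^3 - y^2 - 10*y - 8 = (y - 4)*(y + 1)*(y + 2)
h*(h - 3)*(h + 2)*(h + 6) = h^4 + 5*h^3 - 12*h^2 - 36*h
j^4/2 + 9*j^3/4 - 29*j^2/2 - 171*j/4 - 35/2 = (j/2 + 1)*(j - 5)*(j + 1/2)*(j + 7)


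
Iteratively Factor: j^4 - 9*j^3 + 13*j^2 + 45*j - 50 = (j - 1)*(j^3 - 8*j^2 + 5*j + 50) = (j - 5)*(j - 1)*(j^2 - 3*j - 10) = (j - 5)*(j - 1)*(j + 2)*(j - 5)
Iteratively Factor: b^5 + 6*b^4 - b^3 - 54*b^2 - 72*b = (b)*(b^4 + 6*b^3 - b^2 - 54*b - 72) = b*(b - 3)*(b^3 + 9*b^2 + 26*b + 24) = b*(b - 3)*(b + 3)*(b^2 + 6*b + 8) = b*(b - 3)*(b + 3)*(b + 4)*(b + 2)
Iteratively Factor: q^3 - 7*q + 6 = (q - 2)*(q^2 + 2*q - 3) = (q - 2)*(q - 1)*(q + 3)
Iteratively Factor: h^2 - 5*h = (h)*(h - 5)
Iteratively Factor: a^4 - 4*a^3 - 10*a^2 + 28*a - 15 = (a - 1)*(a^3 - 3*a^2 - 13*a + 15) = (a - 1)^2*(a^2 - 2*a - 15) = (a - 5)*(a - 1)^2*(a + 3)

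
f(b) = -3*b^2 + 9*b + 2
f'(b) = 9 - 6*b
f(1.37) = 8.70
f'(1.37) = 0.78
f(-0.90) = -8.53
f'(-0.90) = 14.40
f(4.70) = -21.97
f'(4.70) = -19.20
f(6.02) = -52.54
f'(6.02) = -27.12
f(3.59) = -4.35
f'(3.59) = -12.54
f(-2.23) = -32.99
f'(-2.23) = 22.38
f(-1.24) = -13.77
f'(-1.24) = 16.44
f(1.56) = 8.74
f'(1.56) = -0.36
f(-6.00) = -160.00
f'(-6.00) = 45.00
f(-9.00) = -322.00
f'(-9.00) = 63.00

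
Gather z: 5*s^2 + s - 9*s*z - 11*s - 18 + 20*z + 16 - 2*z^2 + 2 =5*s^2 - 10*s - 2*z^2 + z*(20 - 9*s)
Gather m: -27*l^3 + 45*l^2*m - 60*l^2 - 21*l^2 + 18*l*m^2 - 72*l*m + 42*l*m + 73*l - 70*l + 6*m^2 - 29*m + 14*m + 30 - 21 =-27*l^3 - 81*l^2 + 3*l + m^2*(18*l + 6) + m*(45*l^2 - 30*l - 15) + 9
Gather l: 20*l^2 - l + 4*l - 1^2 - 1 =20*l^2 + 3*l - 2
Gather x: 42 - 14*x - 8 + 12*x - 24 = 10 - 2*x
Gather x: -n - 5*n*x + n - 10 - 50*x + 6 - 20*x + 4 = x*(-5*n - 70)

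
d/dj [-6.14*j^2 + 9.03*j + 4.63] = 9.03 - 12.28*j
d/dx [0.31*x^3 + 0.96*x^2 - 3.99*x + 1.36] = 0.93*x^2 + 1.92*x - 3.99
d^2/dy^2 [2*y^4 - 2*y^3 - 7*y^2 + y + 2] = 24*y^2 - 12*y - 14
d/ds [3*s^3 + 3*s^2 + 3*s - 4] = 9*s^2 + 6*s + 3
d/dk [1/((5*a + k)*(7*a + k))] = 2*(-6*a - k)/(1225*a^4 + 840*a^3*k + 214*a^2*k^2 + 24*a*k^3 + k^4)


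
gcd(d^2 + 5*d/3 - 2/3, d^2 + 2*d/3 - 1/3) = d - 1/3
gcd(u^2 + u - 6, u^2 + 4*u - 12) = u - 2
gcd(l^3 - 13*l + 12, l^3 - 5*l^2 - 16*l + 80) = l + 4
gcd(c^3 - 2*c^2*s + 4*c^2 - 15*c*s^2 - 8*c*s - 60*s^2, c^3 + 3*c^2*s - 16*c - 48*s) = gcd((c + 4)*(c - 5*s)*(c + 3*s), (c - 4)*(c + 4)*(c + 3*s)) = c^2 + 3*c*s + 4*c + 12*s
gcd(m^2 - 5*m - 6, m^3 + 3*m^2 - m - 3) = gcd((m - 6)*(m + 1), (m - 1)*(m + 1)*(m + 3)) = m + 1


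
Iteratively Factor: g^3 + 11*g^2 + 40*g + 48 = (g + 4)*(g^2 + 7*g + 12) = (g + 4)^2*(g + 3)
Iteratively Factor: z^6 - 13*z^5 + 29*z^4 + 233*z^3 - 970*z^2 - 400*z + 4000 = (z + 4)*(z^5 - 17*z^4 + 97*z^3 - 155*z^2 - 350*z + 1000) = (z - 5)*(z + 4)*(z^4 - 12*z^3 + 37*z^2 + 30*z - 200) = (z - 5)*(z + 2)*(z + 4)*(z^3 - 14*z^2 + 65*z - 100) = (z - 5)^2*(z + 2)*(z + 4)*(z^2 - 9*z + 20) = (z - 5)^2*(z - 4)*(z + 2)*(z + 4)*(z - 5)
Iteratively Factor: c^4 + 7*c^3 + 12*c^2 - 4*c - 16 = (c - 1)*(c^3 + 8*c^2 + 20*c + 16) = (c - 1)*(c + 2)*(c^2 + 6*c + 8) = (c - 1)*(c + 2)*(c + 4)*(c + 2)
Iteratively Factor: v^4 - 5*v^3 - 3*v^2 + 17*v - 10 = (v + 2)*(v^3 - 7*v^2 + 11*v - 5) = (v - 1)*(v + 2)*(v^2 - 6*v + 5) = (v - 1)^2*(v + 2)*(v - 5)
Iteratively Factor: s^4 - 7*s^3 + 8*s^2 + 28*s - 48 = (s - 2)*(s^3 - 5*s^2 - 2*s + 24) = (s - 2)*(s + 2)*(s^2 - 7*s + 12) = (s - 4)*(s - 2)*(s + 2)*(s - 3)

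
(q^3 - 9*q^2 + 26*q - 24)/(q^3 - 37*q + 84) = (q - 2)/(q + 7)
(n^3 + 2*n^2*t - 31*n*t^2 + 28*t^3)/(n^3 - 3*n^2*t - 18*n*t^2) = (-n^3 - 2*n^2*t + 31*n*t^2 - 28*t^3)/(n*(-n^2 + 3*n*t + 18*t^2))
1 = 1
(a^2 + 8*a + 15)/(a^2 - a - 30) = (a + 3)/(a - 6)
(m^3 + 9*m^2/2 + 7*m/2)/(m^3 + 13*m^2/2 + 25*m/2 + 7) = m/(m + 2)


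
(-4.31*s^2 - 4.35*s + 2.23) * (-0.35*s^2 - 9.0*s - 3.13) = 1.5085*s^4 + 40.3125*s^3 + 51.8598*s^2 - 6.4545*s - 6.9799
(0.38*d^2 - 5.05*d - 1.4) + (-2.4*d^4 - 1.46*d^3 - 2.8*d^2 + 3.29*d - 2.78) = -2.4*d^4 - 1.46*d^3 - 2.42*d^2 - 1.76*d - 4.18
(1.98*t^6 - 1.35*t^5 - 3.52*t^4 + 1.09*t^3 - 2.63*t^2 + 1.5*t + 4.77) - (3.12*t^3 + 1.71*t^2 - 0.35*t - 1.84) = 1.98*t^6 - 1.35*t^5 - 3.52*t^4 - 2.03*t^3 - 4.34*t^2 + 1.85*t + 6.61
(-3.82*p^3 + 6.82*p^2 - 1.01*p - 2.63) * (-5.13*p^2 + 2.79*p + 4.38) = 19.5966*p^5 - 45.6444*p^4 + 7.4775*p^3 + 40.5456*p^2 - 11.7615*p - 11.5194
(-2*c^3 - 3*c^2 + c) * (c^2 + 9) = -2*c^5 - 3*c^4 - 17*c^3 - 27*c^2 + 9*c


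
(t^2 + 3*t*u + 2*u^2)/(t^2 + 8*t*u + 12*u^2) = (t + u)/(t + 6*u)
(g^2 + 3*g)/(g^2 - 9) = g/(g - 3)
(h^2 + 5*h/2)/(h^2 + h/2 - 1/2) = h*(2*h + 5)/(2*h^2 + h - 1)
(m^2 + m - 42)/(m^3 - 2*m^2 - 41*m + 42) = (m^2 + m - 42)/(m^3 - 2*m^2 - 41*m + 42)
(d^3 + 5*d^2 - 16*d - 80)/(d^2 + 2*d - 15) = (d^2 - 16)/(d - 3)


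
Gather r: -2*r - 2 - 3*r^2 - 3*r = -3*r^2 - 5*r - 2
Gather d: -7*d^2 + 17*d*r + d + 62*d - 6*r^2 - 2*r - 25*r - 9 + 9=-7*d^2 + d*(17*r + 63) - 6*r^2 - 27*r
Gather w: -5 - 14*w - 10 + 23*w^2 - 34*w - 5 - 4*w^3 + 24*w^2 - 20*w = -4*w^3 + 47*w^2 - 68*w - 20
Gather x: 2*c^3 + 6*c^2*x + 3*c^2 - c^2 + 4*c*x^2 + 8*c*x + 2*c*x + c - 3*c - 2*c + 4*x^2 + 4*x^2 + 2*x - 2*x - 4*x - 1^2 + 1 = 2*c^3 + 2*c^2 - 4*c + x^2*(4*c + 8) + x*(6*c^2 + 10*c - 4)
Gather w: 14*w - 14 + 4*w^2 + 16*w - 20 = 4*w^2 + 30*w - 34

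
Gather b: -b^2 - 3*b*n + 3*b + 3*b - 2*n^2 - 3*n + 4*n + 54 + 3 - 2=-b^2 + b*(6 - 3*n) - 2*n^2 + n + 55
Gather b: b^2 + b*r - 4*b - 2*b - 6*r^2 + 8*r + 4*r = b^2 + b*(r - 6) - 6*r^2 + 12*r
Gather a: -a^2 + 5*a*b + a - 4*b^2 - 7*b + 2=-a^2 + a*(5*b + 1) - 4*b^2 - 7*b + 2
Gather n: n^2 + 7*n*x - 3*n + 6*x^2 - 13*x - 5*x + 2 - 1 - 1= n^2 + n*(7*x - 3) + 6*x^2 - 18*x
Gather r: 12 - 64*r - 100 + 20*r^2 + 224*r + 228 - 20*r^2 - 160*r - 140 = 0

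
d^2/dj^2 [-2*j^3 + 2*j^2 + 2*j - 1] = 4 - 12*j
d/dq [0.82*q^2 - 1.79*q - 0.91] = 1.64*q - 1.79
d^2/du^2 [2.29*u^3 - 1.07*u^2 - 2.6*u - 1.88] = 13.74*u - 2.14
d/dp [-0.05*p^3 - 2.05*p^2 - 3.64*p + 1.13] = -0.15*p^2 - 4.1*p - 3.64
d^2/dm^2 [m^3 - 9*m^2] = 6*m - 18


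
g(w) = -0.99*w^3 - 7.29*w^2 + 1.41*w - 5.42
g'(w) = -2.97*w^2 - 14.58*w + 1.41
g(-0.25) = -6.21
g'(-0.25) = 4.87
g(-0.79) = -10.60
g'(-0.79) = 11.07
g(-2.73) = -43.46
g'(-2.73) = 19.08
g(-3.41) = -55.74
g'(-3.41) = 16.59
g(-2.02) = -29.85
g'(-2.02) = 18.74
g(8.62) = -1169.04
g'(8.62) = -344.95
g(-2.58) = -40.58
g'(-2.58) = 19.26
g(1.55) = -24.44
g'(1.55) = -28.32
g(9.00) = -1304.93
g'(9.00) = -370.38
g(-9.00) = 113.11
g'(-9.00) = -107.94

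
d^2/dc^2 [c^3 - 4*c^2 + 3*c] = 6*c - 8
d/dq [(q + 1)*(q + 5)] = 2*q + 6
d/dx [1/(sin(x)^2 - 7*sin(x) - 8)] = (7 - 2*sin(x))*cos(x)/((sin(x) - 8)^2*(sin(x) + 1)^2)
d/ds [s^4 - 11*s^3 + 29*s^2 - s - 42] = 4*s^3 - 33*s^2 + 58*s - 1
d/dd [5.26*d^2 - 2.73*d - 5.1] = 10.52*d - 2.73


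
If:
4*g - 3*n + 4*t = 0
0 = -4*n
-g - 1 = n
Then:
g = -1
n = 0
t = 1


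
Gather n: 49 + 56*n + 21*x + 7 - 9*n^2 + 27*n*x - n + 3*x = -9*n^2 + n*(27*x + 55) + 24*x + 56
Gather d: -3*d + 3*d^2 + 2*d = 3*d^2 - d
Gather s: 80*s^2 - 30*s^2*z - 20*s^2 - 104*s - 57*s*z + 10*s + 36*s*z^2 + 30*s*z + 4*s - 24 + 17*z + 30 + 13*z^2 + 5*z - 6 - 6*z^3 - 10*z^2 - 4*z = s^2*(60 - 30*z) + s*(36*z^2 - 27*z - 90) - 6*z^3 + 3*z^2 + 18*z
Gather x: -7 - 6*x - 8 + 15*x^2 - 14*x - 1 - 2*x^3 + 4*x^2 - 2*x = -2*x^3 + 19*x^2 - 22*x - 16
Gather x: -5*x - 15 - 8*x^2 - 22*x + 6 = -8*x^2 - 27*x - 9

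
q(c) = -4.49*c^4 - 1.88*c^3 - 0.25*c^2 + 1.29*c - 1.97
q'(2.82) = -447.74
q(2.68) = -268.12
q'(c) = -17.96*c^3 - 5.64*c^2 - 0.5*c + 1.29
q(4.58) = -2157.56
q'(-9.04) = 12813.09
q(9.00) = -30840.02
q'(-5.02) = 2133.72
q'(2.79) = -434.06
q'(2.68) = -386.27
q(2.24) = -134.51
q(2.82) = -326.43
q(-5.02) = -2628.33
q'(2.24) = -229.99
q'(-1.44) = 43.94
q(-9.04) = -28631.29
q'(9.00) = -13552.89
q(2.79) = -313.21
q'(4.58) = -1844.76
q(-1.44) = -18.04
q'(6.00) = -4084.11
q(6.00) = -6228.35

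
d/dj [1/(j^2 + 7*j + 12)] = (-2*j - 7)/(j^2 + 7*j + 12)^2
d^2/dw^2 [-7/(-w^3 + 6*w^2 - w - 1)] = 14*(3*(2 - w)*(w^3 - 6*w^2 + w + 1) + (3*w^2 - 12*w + 1)^2)/(w^3 - 6*w^2 + w + 1)^3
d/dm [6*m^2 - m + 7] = 12*m - 1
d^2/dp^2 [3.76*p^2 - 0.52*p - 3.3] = 7.52000000000000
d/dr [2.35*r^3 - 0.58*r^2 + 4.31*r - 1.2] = 7.05*r^2 - 1.16*r + 4.31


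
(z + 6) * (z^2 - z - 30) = z^3 + 5*z^2 - 36*z - 180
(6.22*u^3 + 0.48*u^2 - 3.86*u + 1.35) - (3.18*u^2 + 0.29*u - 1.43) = 6.22*u^3 - 2.7*u^2 - 4.15*u + 2.78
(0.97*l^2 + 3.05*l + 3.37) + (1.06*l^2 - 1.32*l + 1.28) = 2.03*l^2 + 1.73*l + 4.65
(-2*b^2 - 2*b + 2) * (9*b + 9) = -18*b^3 - 36*b^2 + 18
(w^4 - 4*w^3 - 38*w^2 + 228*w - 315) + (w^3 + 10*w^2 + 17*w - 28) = w^4 - 3*w^3 - 28*w^2 + 245*w - 343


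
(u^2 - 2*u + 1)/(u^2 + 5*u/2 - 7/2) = 2*(u - 1)/(2*u + 7)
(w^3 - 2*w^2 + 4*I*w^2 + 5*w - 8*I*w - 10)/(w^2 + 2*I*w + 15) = (w^2 - w*(2 + I) + 2*I)/(w - 3*I)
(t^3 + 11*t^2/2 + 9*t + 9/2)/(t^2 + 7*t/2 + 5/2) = (2*t^2 + 9*t + 9)/(2*t + 5)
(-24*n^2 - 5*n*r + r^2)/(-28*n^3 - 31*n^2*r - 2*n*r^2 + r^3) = (24*n^2 + 5*n*r - r^2)/(28*n^3 + 31*n^2*r + 2*n*r^2 - r^3)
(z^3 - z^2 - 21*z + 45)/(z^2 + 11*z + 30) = (z^2 - 6*z + 9)/(z + 6)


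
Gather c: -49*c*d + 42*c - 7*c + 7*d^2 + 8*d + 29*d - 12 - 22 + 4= c*(35 - 49*d) + 7*d^2 + 37*d - 30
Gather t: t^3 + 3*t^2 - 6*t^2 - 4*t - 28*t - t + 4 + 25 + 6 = t^3 - 3*t^2 - 33*t + 35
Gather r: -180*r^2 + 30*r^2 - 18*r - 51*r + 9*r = -150*r^2 - 60*r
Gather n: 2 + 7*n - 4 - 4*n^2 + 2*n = -4*n^2 + 9*n - 2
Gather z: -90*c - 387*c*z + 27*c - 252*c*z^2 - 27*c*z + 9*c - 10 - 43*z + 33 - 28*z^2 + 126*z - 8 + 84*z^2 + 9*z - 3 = -54*c + z^2*(56 - 252*c) + z*(92 - 414*c) + 12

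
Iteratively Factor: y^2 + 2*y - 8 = (y + 4)*(y - 2)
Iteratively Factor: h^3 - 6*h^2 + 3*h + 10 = (h - 2)*(h^2 - 4*h - 5) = (h - 5)*(h - 2)*(h + 1)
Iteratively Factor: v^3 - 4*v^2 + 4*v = (v)*(v^2 - 4*v + 4) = v*(v - 2)*(v - 2)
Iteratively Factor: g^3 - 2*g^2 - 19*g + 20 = (g - 5)*(g^2 + 3*g - 4) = (g - 5)*(g - 1)*(g + 4)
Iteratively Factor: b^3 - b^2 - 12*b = (b - 4)*(b^2 + 3*b) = (b - 4)*(b + 3)*(b)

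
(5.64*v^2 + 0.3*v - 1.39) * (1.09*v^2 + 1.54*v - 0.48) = 6.1476*v^4 + 9.0126*v^3 - 3.7603*v^2 - 2.2846*v + 0.6672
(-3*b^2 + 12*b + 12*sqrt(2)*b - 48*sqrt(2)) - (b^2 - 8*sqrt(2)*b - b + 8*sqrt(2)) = -4*b^2 + 13*b + 20*sqrt(2)*b - 56*sqrt(2)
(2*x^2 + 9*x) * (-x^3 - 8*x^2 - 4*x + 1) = -2*x^5 - 25*x^4 - 80*x^3 - 34*x^2 + 9*x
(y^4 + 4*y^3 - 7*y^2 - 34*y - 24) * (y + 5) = y^5 + 9*y^4 + 13*y^3 - 69*y^2 - 194*y - 120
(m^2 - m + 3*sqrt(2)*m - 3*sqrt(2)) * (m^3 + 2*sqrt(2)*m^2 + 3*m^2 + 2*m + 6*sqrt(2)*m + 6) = m^5 + 2*m^4 + 5*sqrt(2)*m^4 + 11*m^3 + 10*sqrt(2)*m^3 - 9*sqrt(2)*m^2 + 28*m^2 - 42*m + 12*sqrt(2)*m - 18*sqrt(2)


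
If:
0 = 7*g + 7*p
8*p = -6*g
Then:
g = 0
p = 0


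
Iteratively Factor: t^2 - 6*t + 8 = (t - 4)*(t - 2)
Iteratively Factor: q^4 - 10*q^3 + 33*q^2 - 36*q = (q - 3)*(q^3 - 7*q^2 + 12*q) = (q - 3)^2*(q^2 - 4*q) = (q - 4)*(q - 3)^2*(q)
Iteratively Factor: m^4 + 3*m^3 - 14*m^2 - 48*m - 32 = (m + 2)*(m^3 + m^2 - 16*m - 16) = (m + 2)*(m + 4)*(m^2 - 3*m - 4) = (m - 4)*(m + 2)*(m + 4)*(m + 1)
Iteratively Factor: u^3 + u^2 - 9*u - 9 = (u + 1)*(u^2 - 9) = (u + 1)*(u + 3)*(u - 3)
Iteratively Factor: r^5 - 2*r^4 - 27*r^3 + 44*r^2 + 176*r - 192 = (r - 1)*(r^4 - r^3 - 28*r^2 + 16*r + 192) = (r - 1)*(r + 4)*(r^3 - 5*r^2 - 8*r + 48) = (r - 4)*(r - 1)*(r + 4)*(r^2 - r - 12) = (r - 4)*(r - 1)*(r + 3)*(r + 4)*(r - 4)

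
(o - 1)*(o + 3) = o^2 + 2*o - 3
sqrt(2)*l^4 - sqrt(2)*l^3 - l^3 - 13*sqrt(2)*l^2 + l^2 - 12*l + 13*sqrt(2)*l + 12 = (l - 1)*(l - 3*sqrt(2))*(l + 2*sqrt(2))*(sqrt(2)*l + 1)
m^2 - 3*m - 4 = (m - 4)*(m + 1)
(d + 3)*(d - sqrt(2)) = d^2 - sqrt(2)*d + 3*d - 3*sqrt(2)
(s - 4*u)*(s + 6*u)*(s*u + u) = s^3*u + 2*s^2*u^2 + s^2*u - 24*s*u^3 + 2*s*u^2 - 24*u^3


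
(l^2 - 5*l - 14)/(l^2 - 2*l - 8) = (l - 7)/(l - 4)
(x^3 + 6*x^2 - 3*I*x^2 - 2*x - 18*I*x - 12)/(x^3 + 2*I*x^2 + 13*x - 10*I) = (x + 6)/(x + 5*I)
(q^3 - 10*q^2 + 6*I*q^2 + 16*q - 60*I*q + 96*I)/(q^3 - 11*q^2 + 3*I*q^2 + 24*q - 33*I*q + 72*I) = (q^2 + q*(-2 + 6*I) - 12*I)/(q^2 + q*(-3 + 3*I) - 9*I)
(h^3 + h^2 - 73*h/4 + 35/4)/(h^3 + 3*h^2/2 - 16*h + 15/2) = (h - 7/2)/(h - 3)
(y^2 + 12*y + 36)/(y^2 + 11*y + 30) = (y + 6)/(y + 5)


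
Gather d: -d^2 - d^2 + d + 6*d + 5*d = -2*d^2 + 12*d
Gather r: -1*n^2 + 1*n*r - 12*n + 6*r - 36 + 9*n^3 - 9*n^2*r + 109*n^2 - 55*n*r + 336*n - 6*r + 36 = 9*n^3 + 108*n^2 + 324*n + r*(-9*n^2 - 54*n)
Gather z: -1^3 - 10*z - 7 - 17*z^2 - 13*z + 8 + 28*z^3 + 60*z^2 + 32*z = 28*z^3 + 43*z^2 + 9*z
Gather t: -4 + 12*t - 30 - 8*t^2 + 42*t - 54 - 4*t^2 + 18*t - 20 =-12*t^2 + 72*t - 108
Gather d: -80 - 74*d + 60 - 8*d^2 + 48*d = -8*d^2 - 26*d - 20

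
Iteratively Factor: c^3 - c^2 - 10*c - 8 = (c + 2)*(c^2 - 3*c - 4) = (c + 1)*(c + 2)*(c - 4)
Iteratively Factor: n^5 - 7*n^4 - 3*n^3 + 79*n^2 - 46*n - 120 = (n - 2)*(n^4 - 5*n^3 - 13*n^2 + 53*n + 60) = (n - 5)*(n - 2)*(n^3 - 13*n - 12) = (n - 5)*(n - 2)*(n + 3)*(n^2 - 3*n - 4) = (n - 5)*(n - 4)*(n - 2)*(n + 3)*(n + 1)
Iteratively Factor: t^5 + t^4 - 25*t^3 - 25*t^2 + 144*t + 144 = (t + 3)*(t^4 - 2*t^3 - 19*t^2 + 32*t + 48) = (t + 3)*(t + 4)*(t^3 - 6*t^2 + 5*t + 12) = (t - 4)*(t + 3)*(t + 4)*(t^2 - 2*t - 3) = (t - 4)*(t + 1)*(t + 3)*(t + 4)*(t - 3)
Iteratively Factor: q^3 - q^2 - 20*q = (q)*(q^2 - q - 20) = q*(q + 4)*(q - 5)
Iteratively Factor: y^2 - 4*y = (y - 4)*(y)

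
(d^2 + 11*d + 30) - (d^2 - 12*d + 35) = 23*d - 5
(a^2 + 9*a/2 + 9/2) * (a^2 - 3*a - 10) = a^4 + 3*a^3/2 - 19*a^2 - 117*a/2 - 45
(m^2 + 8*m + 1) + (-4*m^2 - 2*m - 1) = -3*m^2 + 6*m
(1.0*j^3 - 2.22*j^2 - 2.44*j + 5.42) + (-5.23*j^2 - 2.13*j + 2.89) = 1.0*j^3 - 7.45*j^2 - 4.57*j + 8.31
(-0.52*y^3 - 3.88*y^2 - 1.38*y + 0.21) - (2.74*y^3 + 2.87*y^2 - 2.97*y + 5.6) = -3.26*y^3 - 6.75*y^2 + 1.59*y - 5.39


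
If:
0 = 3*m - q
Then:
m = q/3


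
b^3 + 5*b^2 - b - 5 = (b - 1)*(b + 1)*(b + 5)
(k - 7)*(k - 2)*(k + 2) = k^3 - 7*k^2 - 4*k + 28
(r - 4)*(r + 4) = r^2 - 16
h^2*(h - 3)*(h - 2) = h^4 - 5*h^3 + 6*h^2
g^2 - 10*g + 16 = (g - 8)*(g - 2)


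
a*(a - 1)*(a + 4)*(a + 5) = a^4 + 8*a^3 + 11*a^2 - 20*a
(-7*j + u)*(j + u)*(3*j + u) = -21*j^3 - 25*j^2*u - 3*j*u^2 + u^3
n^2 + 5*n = n*(n + 5)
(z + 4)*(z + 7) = z^2 + 11*z + 28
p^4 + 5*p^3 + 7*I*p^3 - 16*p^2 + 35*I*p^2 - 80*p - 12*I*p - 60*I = (p + 5)*(p + 2*I)^2*(p + 3*I)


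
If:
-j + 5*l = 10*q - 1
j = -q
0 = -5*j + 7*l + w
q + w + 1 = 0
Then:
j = -12/83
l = 5/83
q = 12/83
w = -95/83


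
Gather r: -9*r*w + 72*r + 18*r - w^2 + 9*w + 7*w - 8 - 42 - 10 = r*(90 - 9*w) - w^2 + 16*w - 60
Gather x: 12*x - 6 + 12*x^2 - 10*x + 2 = 12*x^2 + 2*x - 4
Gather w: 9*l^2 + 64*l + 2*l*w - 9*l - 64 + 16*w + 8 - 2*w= 9*l^2 + 55*l + w*(2*l + 14) - 56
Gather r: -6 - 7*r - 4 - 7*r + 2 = -14*r - 8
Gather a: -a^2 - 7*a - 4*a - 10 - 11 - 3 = -a^2 - 11*a - 24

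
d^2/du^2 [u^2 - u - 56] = 2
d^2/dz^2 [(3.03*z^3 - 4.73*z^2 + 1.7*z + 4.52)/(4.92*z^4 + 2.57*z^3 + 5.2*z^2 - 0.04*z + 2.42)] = (146.690784*z^9 - 686.977632*z^8 - 330.154632*z^7 + 2639.090942*z^6 + 1167.772548*z^5 + 3700.643856*z^4 + 984.0259*z^3 + 313.232064*z^2 - 196.198536*z - 168.81732)/(119.095488*z^12 + 186.631344*z^11 + 475.108164*z^10 + 408.575105*z^9 + 674.850648*z^8 + 385.14234*z^7 + 556.85551*z^6 + 187.95528*z^5 + 281.283168*z^4 + 42.13262*z^3 + 91.371456*z^2 - 0.702768*z + 14.172488)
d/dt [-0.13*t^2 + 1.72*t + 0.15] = 1.72 - 0.26*t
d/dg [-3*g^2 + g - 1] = 1 - 6*g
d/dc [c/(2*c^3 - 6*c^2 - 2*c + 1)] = (-4*c^3 + 6*c^2 + 1)/(4*c^6 - 24*c^5 + 28*c^4 + 28*c^3 - 8*c^2 - 4*c + 1)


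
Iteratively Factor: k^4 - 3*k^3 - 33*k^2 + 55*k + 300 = (k - 5)*(k^3 + 2*k^2 - 23*k - 60) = (k - 5)^2*(k^2 + 7*k + 12) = (k - 5)^2*(k + 4)*(k + 3)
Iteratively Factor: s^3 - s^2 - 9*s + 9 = (s - 3)*(s^2 + 2*s - 3) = (s - 3)*(s - 1)*(s + 3)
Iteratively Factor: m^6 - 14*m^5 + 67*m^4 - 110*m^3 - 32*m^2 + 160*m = (m - 4)*(m^5 - 10*m^4 + 27*m^3 - 2*m^2 - 40*m) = (m - 4)^2*(m^4 - 6*m^3 + 3*m^2 + 10*m) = (m - 4)^2*(m + 1)*(m^3 - 7*m^2 + 10*m) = m*(m - 4)^2*(m + 1)*(m^2 - 7*m + 10) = m*(m - 5)*(m - 4)^2*(m + 1)*(m - 2)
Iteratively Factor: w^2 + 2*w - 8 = (w + 4)*(w - 2)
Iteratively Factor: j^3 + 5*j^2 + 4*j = (j)*(j^2 + 5*j + 4) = j*(j + 1)*(j + 4)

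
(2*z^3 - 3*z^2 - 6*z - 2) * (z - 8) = 2*z^4 - 19*z^3 + 18*z^2 + 46*z + 16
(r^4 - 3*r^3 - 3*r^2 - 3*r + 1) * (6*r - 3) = 6*r^5 - 21*r^4 - 9*r^3 - 9*r^2 + 15*r - 3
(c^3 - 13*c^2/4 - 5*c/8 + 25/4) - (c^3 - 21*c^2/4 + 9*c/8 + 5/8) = 2*c^2 - 7*c/4 + 45/8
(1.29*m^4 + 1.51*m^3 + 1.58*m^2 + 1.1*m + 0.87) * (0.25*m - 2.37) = 0.3225*m^5 - 2.6798*m^4 - 3.1837*m^3 - 3.4696*m^2 - 2.3895*m - 2.0619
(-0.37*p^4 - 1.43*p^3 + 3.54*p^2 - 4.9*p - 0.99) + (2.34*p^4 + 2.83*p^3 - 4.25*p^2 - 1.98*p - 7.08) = 1.97*p^4 + 1.4*p^3 - 0.71*p^2 - 6.88*p - 8.07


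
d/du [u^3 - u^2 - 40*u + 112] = 3*u^2 - 2*u - 40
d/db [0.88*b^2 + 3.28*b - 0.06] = 1.76*b + 3.28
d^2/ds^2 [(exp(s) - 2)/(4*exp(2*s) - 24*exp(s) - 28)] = (exp(4*s) - 2*exp(3*s) + 78*exp(2*s) - 170*exp(s) + 133)*exp(s)/(4*(exp(6*s) - 18*exp(5*s) + 87*exp(4*s) + 36*exp(3*s) - 609*exp(2*s) - 882*exp(s) - 343))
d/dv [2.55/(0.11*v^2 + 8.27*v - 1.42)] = (-0.561*v - 21.0885)/(0.11*v^2 + 8.27*v - 1.42)^2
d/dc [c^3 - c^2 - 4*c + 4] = 3*c^2 - 2*c - 4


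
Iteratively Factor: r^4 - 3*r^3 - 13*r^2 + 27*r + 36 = (r + 3)*(r^3 - 6*r^2 + 5*r + 12) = (r + 1)*(r + 3)*(r^2 - 7*r + 12) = (r - 3)*(r + 1)*(r + 3)*(r - 4)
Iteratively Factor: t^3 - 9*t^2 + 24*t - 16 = (t - 4)*(t^2 - 5*t + 4) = (t - 4)^2*(t - 1)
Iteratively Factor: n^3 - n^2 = (n)*(n^2 - n) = n*(n - 1)*(n)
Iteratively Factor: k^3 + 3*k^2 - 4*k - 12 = (k + 2)*(k^2 + k - 6) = (k - 2)*(k + 2)*(k + 3)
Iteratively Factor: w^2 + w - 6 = (w - 2)*(w + 3)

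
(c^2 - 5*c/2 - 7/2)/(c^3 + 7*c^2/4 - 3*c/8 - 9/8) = 4*(2*c - 7)/(8*c^2 + 6*c - 9)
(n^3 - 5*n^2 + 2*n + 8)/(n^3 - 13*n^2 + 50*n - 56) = (n + 1)/(n - 7)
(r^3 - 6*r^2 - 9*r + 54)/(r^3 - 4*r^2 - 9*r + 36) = (r - 6)/(r - 4)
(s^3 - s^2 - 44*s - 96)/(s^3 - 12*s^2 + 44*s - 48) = (s^3 - s^2 - 44*s - 96)/(s^3 - 12*s^2 + 44*s - 48)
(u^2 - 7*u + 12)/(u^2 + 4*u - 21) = (u - 4)/(u + 7)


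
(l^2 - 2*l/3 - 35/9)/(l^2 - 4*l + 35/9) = (3*l + 5)/(3*l - 5)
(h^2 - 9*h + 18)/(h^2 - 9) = (h - 6)/(h + 3)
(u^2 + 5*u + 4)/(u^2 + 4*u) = (u + 1)/u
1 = 1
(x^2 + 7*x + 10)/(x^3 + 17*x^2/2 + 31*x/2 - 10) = 2*(x + 2)/(2*x^2 + 7*x - 4)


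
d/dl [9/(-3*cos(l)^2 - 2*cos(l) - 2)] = -18*(3*cos(l) + 1)*sin(l)/(3*cos(l)^2 + 2*cos(l) + 2)^2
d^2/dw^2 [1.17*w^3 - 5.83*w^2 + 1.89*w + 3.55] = 7.02*w - 11.66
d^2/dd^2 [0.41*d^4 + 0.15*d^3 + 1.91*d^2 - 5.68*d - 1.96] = 4.92*d^2 + 0.9*d + 3.82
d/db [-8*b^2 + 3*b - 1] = 3 - 16*b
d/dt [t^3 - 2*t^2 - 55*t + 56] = 3*t^2 - 4*t - 55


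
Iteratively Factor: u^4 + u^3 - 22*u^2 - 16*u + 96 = (u - 2)*(u^3 + 3*u^2 - 16*u - 48) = (u - 2)*(u + 4)*(u^2 - u - 12) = (u - 2)*(u + 3)*(u + 4)*(u - 4)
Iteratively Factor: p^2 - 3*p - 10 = (p + 2)*(p - 5)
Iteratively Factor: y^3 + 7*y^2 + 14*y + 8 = (y + 2)*(y^2 + 5*y + 4) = (y + 2)*(y + 4)*(y + 1)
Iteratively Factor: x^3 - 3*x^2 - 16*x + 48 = (x + 4)*(x^2 - 7*x + 12) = (x - 4)*(x + 4)*(x - 3)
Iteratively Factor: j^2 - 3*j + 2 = (j - 1)*(j - 2)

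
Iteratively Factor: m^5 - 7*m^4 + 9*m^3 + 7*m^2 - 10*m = (m)*(m^4 - 7*m^3 + 9*m^2 + 7*m - 10) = m*(m + 1)*(m^3 - 8*m^2 + 17*m - 10) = m*(m - 1)*(m + 1)*(m^2 - 7*m + 10) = m*(m - 2)*(m - 1)*(m + 1)*(m - 5)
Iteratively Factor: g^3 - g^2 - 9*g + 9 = (g + 3)*(g^2 - 4*g + 3) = (g - 3)*(g + 3)*(g - 1)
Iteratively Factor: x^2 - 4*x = (x - 4)*(x)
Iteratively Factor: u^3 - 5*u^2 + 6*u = (u - 2)*(u^2 - 3*u) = u*(u - 2)*(u - 3)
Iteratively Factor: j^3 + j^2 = (j + 1)*(j^2) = j*(j + 1)*(j)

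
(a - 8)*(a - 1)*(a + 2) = a^3 - 7*a^2 - 10*a + 16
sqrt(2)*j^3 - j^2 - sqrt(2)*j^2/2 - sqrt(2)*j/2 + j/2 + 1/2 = (j - 1)*(j - sqrt(2)/2)*(sqrt(2)*j + sqrt(2)/2)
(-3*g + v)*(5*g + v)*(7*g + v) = -105*g^3 - g^2*v + 9*g*v^2 + v^3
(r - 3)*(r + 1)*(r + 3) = r^3 + r^2 - 9*r - 9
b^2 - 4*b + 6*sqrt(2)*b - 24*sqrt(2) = (b - 4)*(b + 6*sqrt(2))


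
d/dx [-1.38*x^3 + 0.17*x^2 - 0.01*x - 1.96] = -4.14*x^2 + 0.34*x - 0.01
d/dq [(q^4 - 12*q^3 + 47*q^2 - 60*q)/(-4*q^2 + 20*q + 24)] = (-2*q^5 + 27*q^4 - 96*q^3 - 41*q^2 + 564*q - 360)/(4*(q^4 - 10*q^3 + 13*q^2 + 60*q + 36))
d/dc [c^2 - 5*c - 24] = 2*c - 5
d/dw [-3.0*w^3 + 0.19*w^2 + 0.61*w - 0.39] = -9.0*w^2 + 0.38*w + 0.61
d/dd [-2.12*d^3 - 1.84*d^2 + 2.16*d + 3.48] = -6.36*d^2 - 3.68*d + 2.16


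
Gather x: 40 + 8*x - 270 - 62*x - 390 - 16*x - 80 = -70*x - 700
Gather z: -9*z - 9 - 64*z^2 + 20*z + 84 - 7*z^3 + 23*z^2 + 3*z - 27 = -7*z^3 - 41*z^2 + 14*z + 48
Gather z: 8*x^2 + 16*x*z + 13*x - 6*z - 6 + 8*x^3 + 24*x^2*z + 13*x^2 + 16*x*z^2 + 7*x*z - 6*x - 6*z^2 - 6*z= 8*x^3 + 21*x^2 + 7*x + z^2*(16*x - 6) + z*(24*x^2 + 23*x - 12) - 6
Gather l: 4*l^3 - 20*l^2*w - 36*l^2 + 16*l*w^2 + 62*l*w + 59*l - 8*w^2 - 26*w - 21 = 4*l^3 + l^2*(-20*w - 36) + l*(16*w^2 + 62*w + 59) - 8*w^2 - 26*w - 21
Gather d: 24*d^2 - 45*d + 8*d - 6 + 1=24*d^2 - 37*d - 5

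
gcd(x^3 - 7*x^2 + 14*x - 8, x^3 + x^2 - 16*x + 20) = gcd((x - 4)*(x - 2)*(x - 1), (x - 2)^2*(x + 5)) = x - 2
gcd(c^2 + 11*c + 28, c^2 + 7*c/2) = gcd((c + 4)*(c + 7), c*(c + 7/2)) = 1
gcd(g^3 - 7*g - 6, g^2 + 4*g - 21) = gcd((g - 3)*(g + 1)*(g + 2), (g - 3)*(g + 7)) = g - 3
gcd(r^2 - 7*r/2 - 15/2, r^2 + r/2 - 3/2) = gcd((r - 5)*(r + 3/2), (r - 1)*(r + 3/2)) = r + 3/2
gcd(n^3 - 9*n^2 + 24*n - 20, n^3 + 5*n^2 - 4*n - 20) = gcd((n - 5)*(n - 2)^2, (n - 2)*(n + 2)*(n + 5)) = n - 2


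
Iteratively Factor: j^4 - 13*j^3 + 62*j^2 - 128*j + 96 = (j - 4)*(j^3 - 9*j^2 + 26*j - 24) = (j - 4)^2*(j^2 - 5*j + 6) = (j - 4)^2*(j - 3)*(j - 2)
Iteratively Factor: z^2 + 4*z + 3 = (z + 3)*(z + 1)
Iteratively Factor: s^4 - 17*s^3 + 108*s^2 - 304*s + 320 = (s - 4)*(s^3 - 13*s^2 + 56*s - 80) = (s - 5)*(s - 4)*(s^2 - 8*s + 16) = (s - 5)*(s - 4)^2*(s - 4)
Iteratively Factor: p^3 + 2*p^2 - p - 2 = (p + 2)*(p^2 - 1) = (p - 1)*(p + 2)*(p + 1)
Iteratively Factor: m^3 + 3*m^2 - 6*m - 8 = (m - 2)*(m^2 + 5*m + 4) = (m - 2)*(m + 4)*(m + 1)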